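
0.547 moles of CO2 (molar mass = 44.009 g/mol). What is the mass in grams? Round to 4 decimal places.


mass = n * M
mass = 0.547 * 44.009
mass = 24.072923 g, rounded to 4 dp:

24.0729 g


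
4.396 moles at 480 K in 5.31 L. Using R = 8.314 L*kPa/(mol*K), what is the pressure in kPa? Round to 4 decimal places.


PV = nRT, solve for P = nRT / V.
nRT = 4.396 * 8.314 * 480 = 17543.2051
P = 17543.2051 / 5.31
P = 3303.80510358 kPa, rounded to 4 dp:

3303.8051 kPa


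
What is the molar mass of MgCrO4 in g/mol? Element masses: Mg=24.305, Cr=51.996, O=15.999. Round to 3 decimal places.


M = sum(count * atomic_mass) over atoms.
M = 1*24.305 + 1*51.996 + 4*15.999
M = 24.305 + 51.996 + 63.996
M = 140.297 g/mol, rounded to 3 dp:

140.297 g/mol


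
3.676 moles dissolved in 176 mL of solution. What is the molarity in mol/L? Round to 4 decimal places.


Convert volume to liters: V_L = V_mL / 1000.
V_L = 176 / 1000 = 0.176 L
M = n / V_L = 3.676 / 0.176
M = 20.88636364 mol/L, rounded to 4 dp:

20.8864 mol/L


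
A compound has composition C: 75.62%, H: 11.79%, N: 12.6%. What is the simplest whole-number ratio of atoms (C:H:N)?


Assume 100 g of compound, divide each mass% by atomic mass to get moles, then normalize by the smallest to get a raw atom ratio.
Moles per 100 g: C: 75.62/12.011 = 6.2959, H: 11.79/1.008 = 11.6964, N: 12.6/14.007 = 0.8996
Raw ratio (divide by min = 0.8996): C: 6.999, H: 13.003, N: 1.0
Multiply by 1 to clear fractions: C: 6.999 ~= 7, H: 13.003 ~= 13, N: 1.0 ~= 1
Reduce by GCD to get the simplest whole-number ratio:

7:13:1


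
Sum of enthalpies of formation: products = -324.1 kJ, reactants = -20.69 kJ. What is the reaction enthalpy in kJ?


dH_rxn = sum(dH_f products) - sum(dH_f reactants)
dH_rxn = -324.1 - (-20.69)
dH_rxn = -303.41 kJ:

-303.41 kJ


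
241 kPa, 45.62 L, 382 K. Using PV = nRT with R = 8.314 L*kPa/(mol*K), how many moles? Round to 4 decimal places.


PV = nRT, solve for n = PV / (RT).
PV = 241 * 45.62 = 10994.42
RT = 8.314 * 382 = 3175.948
n = 10994.42 / 3175.948
n = 3.46177582 mol, rounded to 4 dp:

3.4618 mol


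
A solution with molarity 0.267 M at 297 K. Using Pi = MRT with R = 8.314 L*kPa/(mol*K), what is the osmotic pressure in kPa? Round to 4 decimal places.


Osmotic pressure (van't Hoff): Pi = M*R*T.
RT = 8.314 * 297 = 2469.258
Pi = 0.267 * 2469.258
Pi = 659.291886 kPa, rounded to 4 dp:

659.2919 kPa


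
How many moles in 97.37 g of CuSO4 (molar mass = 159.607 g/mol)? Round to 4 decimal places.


n = mass / M
n = 97.37 / 159.607
n = 0.61006096 mol, rounded to 4 dp:

0.6101 mol


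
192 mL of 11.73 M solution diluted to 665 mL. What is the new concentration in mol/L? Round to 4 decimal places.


Dilution: M1*V1 = M2*V2, solve for M2.
M2 = M1*V1 / V2
M2 = 11.73 * 192 / 665
M2 = 2252.16 / 665
M2 = 3.38670677 mol/L, rounded to 4 dp:

3.3867 mol/L


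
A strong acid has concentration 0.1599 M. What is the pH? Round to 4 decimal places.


A strong acid dissociates completely, so [H+] equals the given concentration.
pH = -log10([H+]) = -log10(0.1599)
pH = 0.79615154, rounded to 4 dp:

0.7962


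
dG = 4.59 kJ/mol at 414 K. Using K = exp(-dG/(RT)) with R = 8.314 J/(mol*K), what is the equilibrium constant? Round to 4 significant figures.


dG is in kJ/mol; multiply by 1000 to match R in J/(mol*K).
RT = 8.314 * 414 = 3441.996 J/mol
exponent = -dG*1000 / (RT) = -(4.59*1000) / 3441.996 = -1.33352857
K = exp(-1.33352857)
K = 0.26354568, rounded to 4 significant figures:

0.2635


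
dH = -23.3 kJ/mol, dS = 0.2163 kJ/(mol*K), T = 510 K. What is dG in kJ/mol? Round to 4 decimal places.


Gibbs: dG = dH - T*dS (consistent units, dS already in kJ/(mol*K)).
T*dS = 510 * 0.2163 = 110.313
dG = -23.3 - (110.313)
dG = -133.613 kJ/mol, rounded to 4 dp:

-133.6130 kJ/mol


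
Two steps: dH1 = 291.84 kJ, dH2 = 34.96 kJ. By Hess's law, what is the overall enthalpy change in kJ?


Hess's law: enthalpy is a state function, so add the step enthalpies.
dH_total = dH1 + dH2 = 291.84 + (34.96)
dH_total = 326.8 kJ:

326.80 kJ


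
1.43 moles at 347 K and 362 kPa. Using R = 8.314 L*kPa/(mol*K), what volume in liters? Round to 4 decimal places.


PV = nRT, solve for V = nRT / P.
nRT = 1.43 * 8.314 * 347 = 4125.4899
V = 4125.4899 / 362
V = 11.39638094 L, rounded to 4 dp:

11.3964 L


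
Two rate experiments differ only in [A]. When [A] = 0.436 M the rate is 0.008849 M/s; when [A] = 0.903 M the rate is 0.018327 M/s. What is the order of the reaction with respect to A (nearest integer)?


Rate is proportional to [A]^n, so rate2/rate1 = ([A]2/[A]1)^n. Take logs to solve for n.
rate2/rate1 = 0.018327 / 0.008849 = 2.0711
[A]2/[A]1 = 0.903 / 0.436 = 2.0711
n = ln(2.0711) / ln(2.0711) = 1.0
Nearest integer order:

1


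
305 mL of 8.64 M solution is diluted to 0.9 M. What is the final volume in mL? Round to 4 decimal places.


Dilution: M1*V1 = M2*V2, solve for V2.
V2 = M1*V1 / M2
V2 = 8.64 * 305 / 0.9
V2 = 2635.2 / 0.9
V2 = 2928.0 mL, rounded to 4 dp:

2928.0000 mL


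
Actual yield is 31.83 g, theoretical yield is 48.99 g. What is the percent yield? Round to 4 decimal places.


% yield = 100 * actual / theoretical
% yield = 100 * 31.83 / 48.99
% yield = 64.97244336 %, rounded to 4 dp:

64.9724 %


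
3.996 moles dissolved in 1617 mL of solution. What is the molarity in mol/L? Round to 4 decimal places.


Convert volume to liters: V_L = V_mL / 1000.
V_L = 1617 / 1000 = 1.617 L
M = n / V_L = 3.996 / 1.617
M = 2.47124304 mol/L, rounded to 4 dp:

2.4712 mol/L


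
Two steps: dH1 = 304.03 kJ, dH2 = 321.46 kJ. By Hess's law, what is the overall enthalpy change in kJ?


Hess's law: enthalpy is a state function, so add the step enthalpies.
dH_total = dH1 + dH2 = 304.03 + (321.46)
dH_total = 625.49 kJ:

625.49 kJ


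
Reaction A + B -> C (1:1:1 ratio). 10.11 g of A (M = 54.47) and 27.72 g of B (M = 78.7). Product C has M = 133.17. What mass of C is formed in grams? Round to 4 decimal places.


Find moles of each reactant; the smaller value is the limiting reagent in a 1:1:1 reaction, so moles_C equals moles of the limiter.
n_A = mass_A / M_A = 10.11 / 54.47 = 0.185607 mol
n_B = mass_B / M_B = 27.72 / 78.7 = 0.352224 mol
Limiting reagent: A (smaller), n_limiting = 0.185607 mol
mass_C = n_limiting * M_C = 0.185607 * 133.17
mass_C = 24.71728419 g, rounded to 4 dp:

24.7173 g


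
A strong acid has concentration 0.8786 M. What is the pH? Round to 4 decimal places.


A strong acid dissociates completely, so [H+] equals the given concentration.
pH = -log10([H+]) = -log10(0.8786)
pH = 0.0562088, rounded to 4 dp:

0.0562


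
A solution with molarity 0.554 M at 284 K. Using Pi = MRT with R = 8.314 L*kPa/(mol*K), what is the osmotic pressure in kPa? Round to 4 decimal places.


Osmotic pressure (van't Hoff): Pi = M*R*T.
RT = 8.314 * 284 = 2361.176
Pi = 0.554 * 2361.176
Pi = 1308.091504 kPa, rounded to 4 dp:

1308.0915 kPa


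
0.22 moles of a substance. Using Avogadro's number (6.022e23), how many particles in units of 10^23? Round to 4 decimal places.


N = n * NA, then divide by 1e23 for the requested units.
N / 1e23 = n * 6.022
N / 1e23 = 0.22 * 6.022
N / 1e23 = 1.32484, rounded to 4 dp:

1.3248


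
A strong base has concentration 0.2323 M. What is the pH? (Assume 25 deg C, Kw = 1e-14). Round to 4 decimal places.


A strong base dissociates completely, so [OH-] equals the given concentration.
pOH = -log10([OH-]) = -log10(0.2323) = 0.633951
pH = 14 - pOH = 14 - 0.633951
pH = 13.366049, rounded to 4 dp:

13.3660


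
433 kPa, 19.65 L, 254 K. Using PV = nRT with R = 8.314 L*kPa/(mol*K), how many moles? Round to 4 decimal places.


PV = nRT, solve for n = PV / (RT).
PV = 433 * 19.65 = 8508.45
RT = 8.314 * 254 = 2111.756
n = 8508.45 / 2111.756
n = 4.02908764 mol, rounded to 4 dp:

4.0291 mol


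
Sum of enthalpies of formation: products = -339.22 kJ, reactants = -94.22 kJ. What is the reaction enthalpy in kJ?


dH_rxn = sum(dH_f products) - sum(dH_f reactants)
dH_rxn = -339.22 - (-94.22)
dH_rxn = -245.0 kJ:

-245.00 kJ


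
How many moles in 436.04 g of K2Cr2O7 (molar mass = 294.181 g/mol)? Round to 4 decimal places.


n = mass / M
n = 436.04 / 294.181
n = 1.48221673 mol, rounded to 4 dp:

1.4822 mol


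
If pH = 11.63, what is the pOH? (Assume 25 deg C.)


At 25 deg C, pH + pOH = 14.
pOH = 14 - pH = 14 - 11.63
pOH = 2.37:

2.37


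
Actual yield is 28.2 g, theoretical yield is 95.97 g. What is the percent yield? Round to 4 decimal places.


% yield = 100 * actual / theoretical
% yield = 100 * 28.2 / 95.97
% yield = 29.38418256 %, rounded to 4 dp:

29.3842 %


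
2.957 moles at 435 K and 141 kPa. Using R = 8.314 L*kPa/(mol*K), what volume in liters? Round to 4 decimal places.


PV = nRT, solve for V = nRT / P.
nRT = 2.957 * 8.314 * 435 = 10694.2566
V = 10694.2566 / 141
V = 75.84579149 L, rounded to 4 dp:

75.8458 L


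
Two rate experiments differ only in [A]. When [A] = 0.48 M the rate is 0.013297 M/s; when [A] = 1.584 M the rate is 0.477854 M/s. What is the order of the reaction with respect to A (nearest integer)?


Rate is proportional to [A]^n, so rate2/rate1 = ([A]2/[A]1)^n. Take logs to solve for n.
rate2/rate1 = 0.477854 / 0.013297 = 35.937
[A]2/[A]1 = 1.584 / 0.48 = 3.3
n = ln(35.937) / ln(3.3) = 3.0
Nearest integer order:

3


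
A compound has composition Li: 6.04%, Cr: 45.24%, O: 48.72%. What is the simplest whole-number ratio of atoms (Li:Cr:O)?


Assume 100 g of compound, divide each mass% by atomic mass to get moles, then normalize by the smallest to get a raw atom ratio.
Moles per 100 g: Li: 6.04/6.941 = 0.8702, Cr: 45.24/51.996 = 0.8701, O: 48.72/15.999 = 3.0452
Raw ratio (divide by min = 0.8701): Li: 1.0, Cr: 1.0, O: 3.5
Multiply by 2 to clear fractions: Li: 2.0 ~= 2, Cr: 2.0 ~= 2, O: 7.0 ~= 7
Reduce by GCD to get the simplest whole-number ratio:

2:2:7


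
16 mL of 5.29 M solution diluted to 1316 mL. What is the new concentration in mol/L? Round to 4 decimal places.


Dilution: M1*V1 = M2*V2, solve for M2.
M2 = M1*V1 / V2
M2 = 5.29 * 16 / 1316
M2 = 84.64 / 1316
M2 = 0.06431611 mol/L, rounded to 4 dp:

0.0643 mol/L


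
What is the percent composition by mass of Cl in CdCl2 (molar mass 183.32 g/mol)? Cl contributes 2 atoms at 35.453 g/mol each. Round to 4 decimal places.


pct = 100 * (n_elem * M_elem) / M_total
mass_contribution = 2 * 35.453 = 70.906 g/mol
pct = 100 * 70.906 / 183.32
pct = 38.678813 %, rounded to 4 dp:

38.6788 %


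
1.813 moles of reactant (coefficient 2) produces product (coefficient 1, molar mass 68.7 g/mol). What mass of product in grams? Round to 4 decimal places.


Use the coefficient ratio to convert reactant moles to product moles, then multiply by the product's molar mass.
moles_P = moles_R * (coeff_P / coeff_R) = 1.813 * (1/2) = 0.9065
mass_P = moles_P * M_P = 0.9065 * 68.7
mass_P = 62.27655 g, rounded to 4 dp:

62.2766 g


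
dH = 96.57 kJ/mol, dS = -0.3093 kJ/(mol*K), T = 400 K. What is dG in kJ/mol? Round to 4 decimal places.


Gibbs: dG = dH - T*dS (consistent units, dS already in kJ/(mol*K)).
T*dS = 400 * -0.3093 = -123.72
dG = 96.57 - (-123.72)
dG = 220.29 kJ/mol, rounded to 4 dp:

220.2900 kJ/mol


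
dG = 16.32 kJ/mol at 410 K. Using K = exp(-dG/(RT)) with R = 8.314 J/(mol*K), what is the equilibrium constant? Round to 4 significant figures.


dG is in kJ/mol; multiply by 1000 to match R in J/(mol*K).
RT = 8.314 * 410 = 3408.74 J/mol
exponent = -dG*1000 / (RT) = -(16.32*1000) / 3408.74 = -4.78769281
K = exp(-4.78769281)
K = 0.0083316579, rounded to 4 significant figures:

0.008332


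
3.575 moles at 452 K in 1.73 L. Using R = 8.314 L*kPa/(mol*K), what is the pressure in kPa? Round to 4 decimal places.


PV = nRT, solve for P = nRT / V.
nRT = 3.575 * 8.314 * 452 = 13434.5926
P = 13434.5926 / 1.73
P = 7765.66046243 kPa, rounded to 4 dp:

7765.6605 kPa


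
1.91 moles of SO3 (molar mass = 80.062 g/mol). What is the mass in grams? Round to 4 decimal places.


mass = n * M
mass = 1.91 * 80.062
mass = 152.91842 g, rounded to 4 dp:

152.9184 g


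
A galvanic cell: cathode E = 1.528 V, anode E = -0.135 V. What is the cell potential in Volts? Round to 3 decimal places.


Standard cell potential: E_cell = E_cathode - E_anode.
E_cell = 1.528 - (-0.135)
E_cell = 1.663 V, rounded to 3 dp:

1.663 V


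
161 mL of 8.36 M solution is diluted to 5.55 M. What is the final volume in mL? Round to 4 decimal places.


Dilution: M1*V1 = M2*V2, solve for V2.
V2 = M1*V1 / M2
V2 = 8.36 * 161 / 5.55
V2 = 1345.96 / 5.55
V2 = 242.51531532 mL, rounded to 4 dp:

242.5153 mL


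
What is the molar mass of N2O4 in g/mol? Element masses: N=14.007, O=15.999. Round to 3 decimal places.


M = sum(count * atomic_mass) over atoms.
M = 2*14.007 + 4*15.999
M = 28.014 + 63.996
M = 92.01 g/mol, rounded to 3 dp:

92.010 g/mol


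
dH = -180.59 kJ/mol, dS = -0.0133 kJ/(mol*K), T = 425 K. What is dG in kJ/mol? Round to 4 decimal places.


Gibbs: dG = dH - T*dS (consistent units, dS already in kJ/(mol*K)).
T*dS = 425 * -0.0133 = -5.6525
dG = -180.59 - (-5.6525)
dG = -174.9375 kJ/mol, rounded to 4 dp:

-174.9375 kJ/mol


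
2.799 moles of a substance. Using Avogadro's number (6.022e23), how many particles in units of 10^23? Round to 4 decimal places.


N = n * NA, then divide by 1e23 for the requested units.
N / 1e23 = n * 6.022
N / 1e23 = 2.799 * 6.022
N / 1e23 = 16.855578, rounded to 4 dp:

16.8556


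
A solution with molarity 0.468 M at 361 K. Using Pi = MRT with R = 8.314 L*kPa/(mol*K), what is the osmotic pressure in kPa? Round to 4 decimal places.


Osmotic pressure (van't Hoff): Pi = M*R*T.
RT = 8.314 * 361 = 3001.354
Pi = 0.468 * 3001.354
Pi = 1404.633672 kPa, rounded to 4 dp:

1404.6337 kPa


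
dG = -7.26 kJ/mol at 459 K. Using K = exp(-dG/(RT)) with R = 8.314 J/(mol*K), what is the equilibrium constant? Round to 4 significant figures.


dG is in kJ/mol; multiply by 1000 to match R in J/(mol*K).
RT = 8.314 * 459 = 3816.126 J/mol
exponent = -dG*1000 / (RT) = -(-7.26*1000) / 3816.126 = 1.90245291
K = exp(1.90245291)
K = 6.7023145, rounded to 4 significant figures:

6.702


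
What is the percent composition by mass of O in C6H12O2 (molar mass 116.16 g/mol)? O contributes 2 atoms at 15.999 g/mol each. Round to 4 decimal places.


pct = 100 * (n_elem * M_elem) / M_total
mass_contribution = 2 * 15.999 = 31.998 g/mol
pct = 100 * 31.998 / 116.16
pct = 27.5464876 %, rounded to 4 dp:

27.5465 %


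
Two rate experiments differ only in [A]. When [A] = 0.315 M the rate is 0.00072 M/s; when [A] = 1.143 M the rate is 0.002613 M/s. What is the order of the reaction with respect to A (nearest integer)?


Rate is proportional to [A]^n, so rate2/rate1 = ([A]2/[A]1)^n. Take logs to solve for n.
rate2/rate1 = 0.002613 / 0.00072 = 3.6292
[A]2/[A]1 = 1.143 / 0.315 = 3.6286
n = ln(3.6292) / ln(3.6286) = 1.0
Nearest integer order:

1


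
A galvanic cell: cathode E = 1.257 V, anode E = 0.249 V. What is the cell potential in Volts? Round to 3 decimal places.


Standard cell potential: E_cell = E_cathode - E_anode.
E_cell = 1.257 - (0.249)
E_cell = 1.008 V, rounded to 3 dp:

1.008 V


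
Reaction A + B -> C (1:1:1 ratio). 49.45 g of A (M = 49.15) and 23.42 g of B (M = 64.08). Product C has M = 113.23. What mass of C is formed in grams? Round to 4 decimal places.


Find moles of each reactant; the smaller value is the limiting reagent in a 1:1:1 reaction, so moles_C equals moles of the limiter.
n_A = mass_A / M_A = 49.45 / 49.15 = 1.006104 mol
n_B = mass_B / M_B = 23.42 / 64.08 = 0.365481 mol
Limiting reagent: B (smaller), n_limiting = 0.365481 mol
mass_C = n_limiting * M_C = 0.365481 * 113.23
mass_C = 41.38341363 g, rounded to 4 dp:

41.3834 g


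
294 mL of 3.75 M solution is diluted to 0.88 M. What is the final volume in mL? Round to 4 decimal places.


Dilution: M1*V1 = M2*V2, solve for V2.
V2 = M1*V1 / M2
V2 = 3.75 * 294 / 0.88
V2 = 1102.5 / 0.88
V2 = 1252.84090909 mL, rounded to 4 dp:

1252.8409 mL


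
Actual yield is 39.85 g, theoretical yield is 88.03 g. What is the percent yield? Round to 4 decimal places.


% yield = 100 * actual / theoretical
% yield = 100 * 39.85 / 88.03
% yield = 45.26865841 %, rounded to 4 dp:

45.2687 %


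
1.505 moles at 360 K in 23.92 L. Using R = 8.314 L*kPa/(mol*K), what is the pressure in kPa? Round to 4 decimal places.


PV = nRT, solve for P = nRT / V.
nRT = 1.505 * 8.314 * 360 = 4504.5252
P = 4504.5252 / 23.92
P = 188.3162709 kPa, rounded to 4 dp:

188.3163 kPa


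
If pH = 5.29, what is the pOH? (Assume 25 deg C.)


At 25 deg C, pH + pOH = 14.
pOH = 14 - pH = 14 - 5.29
pOH = 8.71:

8.71


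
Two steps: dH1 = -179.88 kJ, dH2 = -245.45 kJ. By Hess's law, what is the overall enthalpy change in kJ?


Hess's law: enthalpy is a state function, so add the step enthalpies.
dH_total = dH1 + dH2 = -179.88 + (-245.45)
dH_total = -425.33 kJ:

-425.33 kJ


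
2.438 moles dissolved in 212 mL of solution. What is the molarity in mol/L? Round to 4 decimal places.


Convert volume to liters: V_L = V_mL / 1000.
V_L = 212 / 1000 = 0.212 L
M = n / V_L = 2.438 / 0.212
M = 11.5 mol/L, rounded to 4 dp:

11.5000 mol/L


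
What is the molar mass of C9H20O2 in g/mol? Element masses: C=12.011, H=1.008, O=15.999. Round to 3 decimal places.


M = sum(count * atomic_mass) over atoms.
M = 9*12.011 + 20*1.008 + 2*15.999
M = 108.099 + 20.16 + 31.998
M = 160.257 g/mol, rounded to 3 dp:

160.257 g/mol


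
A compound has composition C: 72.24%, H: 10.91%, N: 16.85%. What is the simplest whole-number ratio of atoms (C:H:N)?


Assume 100 g of compound, divide each mass% by atomic mass to get moles, then normalize by the smallest to get a raw atom ratio.
Moles per 100 g: C: 72.24/12.011 = 6.0145, H: 10.91/1.008 = 10.8234, N: 16.85/14.007 = 1.203
Raw ratio (divide by min = 1.203): C: 5.0, H: 8.997, N: 1.0
Multiply by 1 to clear fractions: C: 5.0 ~= 5, H: 8.997 ~= 9, N: 1.0 ~= 1
Reduce by GCD to get the simplest whole-number ratio:

5:9:1


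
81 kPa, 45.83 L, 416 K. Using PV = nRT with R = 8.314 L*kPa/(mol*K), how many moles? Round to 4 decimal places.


PV = nRT, solve for n = PV / (RT).
PV = 81 * 45.83 = 3712.23
RT = 8.314 * 416 = 3458.624
n = 3712.23 / 3458.624
n = 1.07332569 mol, rounded to 4 dp:

1.0733 mol


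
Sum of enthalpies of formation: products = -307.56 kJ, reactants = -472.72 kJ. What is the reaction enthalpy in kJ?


dH_rxn = sum(dH_f products) - sum(dH_f reactants)
dH_rxn = -307.56 - (-472.72)
dH_rxn = 165.16 kJ:

165.16 kJ


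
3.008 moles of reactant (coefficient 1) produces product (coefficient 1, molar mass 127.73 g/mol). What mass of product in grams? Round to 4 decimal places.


Use the coefficient ratio to convert reactant moles to product moles, then multiply by the product's molar mass.
moles_P = moles_R * (coeff_P / coeff_R) = 3.008 * (1/1) = 3.008
mass_P = moles_P * M_P = 3.008 * 127.73
mass_P = 384.21184 g, rounded to 4 dp:

384.2118 g


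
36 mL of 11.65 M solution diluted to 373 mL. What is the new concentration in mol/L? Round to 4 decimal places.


Dilution: M1*V1 = M2*V2, solve for M2.
M2 = M1*V1 / V2
M2 = 11.65 * 36 / 373
M2 = 419.4 / 373
M2 = 1.12439678 mol/L, rounded to 4 dp:

1.1244 mol/L


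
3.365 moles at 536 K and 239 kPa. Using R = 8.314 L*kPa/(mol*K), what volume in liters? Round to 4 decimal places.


PV = nRT, solve for V = nRT / P.
nRT = 3.365 * 8.314 * 536 = 14995.463
V = 14995.463 / 239
V = 62.74252301 L, rounded to 4 dp:

62.7425 L


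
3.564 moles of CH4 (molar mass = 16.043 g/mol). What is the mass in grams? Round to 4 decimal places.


mass = n * M
mass = 3.564 * 16.043
mass = 57.177252 g, rounded to 4 dp:

57.1773 g


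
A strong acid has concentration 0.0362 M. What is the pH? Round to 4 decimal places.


A strong acid dissociates completely, so [H+] equals the given concentration.
pH = -log10([H+]) = -log10(0.0362)
pH = 1.44129143, rounded to 4 dp:

1.4413


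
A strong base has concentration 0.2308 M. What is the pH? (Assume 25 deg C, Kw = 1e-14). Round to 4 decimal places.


A strong base dissociates completely, so [OH-] equals the given concentration.
pOH = -log10([OH-]) = -log10(0.2308) = 0.636764
pH = 14 - pOH = 14 - 0.636764
pH = 13.363236, rounded to 4 dp:

13.3632


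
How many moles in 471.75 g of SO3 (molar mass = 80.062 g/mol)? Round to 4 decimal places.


n = mass / M
n = 471.75 / 80.062
n = 5.89230846 mol, rounded to 4 dp:

5.8923 mol


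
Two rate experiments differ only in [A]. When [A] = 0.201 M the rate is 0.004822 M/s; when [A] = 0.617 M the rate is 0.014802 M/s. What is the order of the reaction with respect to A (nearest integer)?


Rate is proportional to [A]^n, so rate2/rate1 = ([A]2/[A]1)^n. Take logs to solve for n.
rate2/rate1 = 0.014802 / 0.004822 = 3.0697
[A]2/[A]1 = 0.617 / 0.201 = 3.0697
n = ln(3.0697) / ln(3.0697) = 1.0
Nearest integer order:

1


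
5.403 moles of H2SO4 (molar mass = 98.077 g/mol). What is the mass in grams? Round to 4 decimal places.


mass = n * M
mass = 5.403 * 98.077
mass = 529.910031 g, rounded to 4 dp:

529.9100 g


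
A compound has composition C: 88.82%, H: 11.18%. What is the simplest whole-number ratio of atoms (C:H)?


Assume 100 g of compound, divide each mass% by atomic mass to get moles, then normalize by the smallest to get a raw atom ratio.
Moles per 100 g: C: 88.82/12.011 = 7.3949, H: 11.18/1.008 = 11.0913
Raw ratio (divide by min = 7.3949): C: 1.0, H: 1.5
Multiply by 2 to clear fractions: C: 2.0 ~= 2, H: 3.0 ~= 3
Reduce by GCD to get the simplest whole-number ratio:

2:3


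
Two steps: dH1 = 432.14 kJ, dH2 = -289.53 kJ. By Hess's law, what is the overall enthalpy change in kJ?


Hess's law: enthalpy is a state function, so add the step enthalpies.
dH_total = dH1 + dH2 = 432.14 + (-289.53)
dH_total = 142.61 kJ:

142.61 kJ


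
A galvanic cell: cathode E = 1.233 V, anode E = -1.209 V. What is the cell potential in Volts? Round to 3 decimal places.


Standard cell potential: E_cell = E_cathode - E_anode.
E_cell = 1.233 - (-1.209)
E_cell = 2.442 V, rounded to 3 dp:

2.442 V


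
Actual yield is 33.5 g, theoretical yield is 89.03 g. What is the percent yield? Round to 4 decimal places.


% yield = 100 * actual / theoretical
% yield = 100 * 33.5 / 89.03
% yield = 37.62776592 %, rounded to 4 dp:

37.6278 %


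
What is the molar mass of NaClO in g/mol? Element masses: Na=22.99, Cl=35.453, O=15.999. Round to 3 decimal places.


M = sum(count * atomic_mass) over atoms.
M = 1*22.99 + 1*35.453 + 1*15.999
M = 22.99 + 35.453 + 15.999
M = 74.442 g/mol, rounded to 3 dp:

74.442 g/mol


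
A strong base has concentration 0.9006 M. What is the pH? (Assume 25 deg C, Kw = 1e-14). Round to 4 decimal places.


A strong base dissociates completely, so [OH-] equals the given concentration.
pOH = -log10([OH-]) = -log10(0.9006) = 0.045468
pH = 14 - pOH = 14 - 0.045468
pH = 13.954532, rounded to 4 dp:

13.9545


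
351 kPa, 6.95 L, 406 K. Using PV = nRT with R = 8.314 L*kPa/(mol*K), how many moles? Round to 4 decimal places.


PV = nRT, solve for n = PV / (RT).
PV = 351 * 6.95 = 2439.45
RT = 8.314 * 406 = 3375.484
n = 2439.45 / 3375.484
n = 0.72269636 mol, rounded to 4 dp:

0.7227 mol


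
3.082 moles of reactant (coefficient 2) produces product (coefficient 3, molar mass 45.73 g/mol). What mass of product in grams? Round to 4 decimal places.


Use the coefficient ratio to convert reactant moles to product moles, then multiply by the product's molar mass.
moles_P = moles_R * (coeff_P / coeff_R) = 3.082 * (3/2) = 4.623
mass_P = moles_P * M_P = 4.623 * 45.73
mass_P = 211.40979 g, rounded to 4 dp:

211.4098 g


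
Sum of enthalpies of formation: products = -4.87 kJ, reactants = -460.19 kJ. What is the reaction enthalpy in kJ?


dH_rxn = sum(dH_f products) - sum(dH_f reactants)
dH_rxn = -4.87 - (-460.19)
dH_rxn = 455.32 kJ:

455.32 kJ


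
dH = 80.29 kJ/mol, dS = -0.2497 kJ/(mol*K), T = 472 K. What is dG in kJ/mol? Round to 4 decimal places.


Gibbs: dG = dH - T*dS (consistent units, dS already in kJ/(mol*K)).
T*dS = 472 * -0.2497 = -117.8584
dG = 80.29 - (-117.8584)
dG = 198.1484 kJ/mol, rounded to 4 dp:

198.1484 kJ/mol


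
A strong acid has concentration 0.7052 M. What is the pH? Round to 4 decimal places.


A strong acid dissociates completely, so [H+] equals the given concentration.
pH = -log10([H+]) = -log10(0.7052)
pH = 0.1516877, rounded to 4 dp:

0.1517


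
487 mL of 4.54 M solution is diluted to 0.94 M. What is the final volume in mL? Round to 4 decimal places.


Dilution: M1*V1 = M2*V2, solve for V2.
V2 = M1*V1 / M2
V2 = 4.54 * 487 / 0.94
V2 = 2210.98 / 0.94
V2 = 2352.10638298 mL, rounded to 4 dp:

2352.1064 mL


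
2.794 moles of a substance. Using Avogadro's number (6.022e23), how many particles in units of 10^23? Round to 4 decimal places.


N = n * NA, then divide by 1e23 for the requested units.
N / 1e23 = n * 6.022
N / 1e23 = 2.794 * 6.022
N / 1e23 = 16.825468, rounded to 4 dp:

16.8255


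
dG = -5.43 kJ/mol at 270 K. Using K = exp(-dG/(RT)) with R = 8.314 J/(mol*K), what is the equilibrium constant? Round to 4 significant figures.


dG is in kJ/mol; multiply by 1000 to match R in J/(mol*K).
RT = 8.314 * 270 = 2244.78 J/mol
exponent = -dG*1000 / (RT) = -(-5.43*1000) / 2244.78 = 2.41894529
K = exp(2.41894529)
K = 11.234004, rounded to 4 significant figures:

11.23


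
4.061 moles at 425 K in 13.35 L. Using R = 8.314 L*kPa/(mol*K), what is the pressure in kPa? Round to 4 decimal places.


PV = nRT, solve for P = nRT / V.
nRT = 4.061 * 8.314 * 425 = 14349.3404
P = 14349.3404 / 13.35
P = 1074.8569588 kPa, rounded to 4 dp:

1074.8570 kPa


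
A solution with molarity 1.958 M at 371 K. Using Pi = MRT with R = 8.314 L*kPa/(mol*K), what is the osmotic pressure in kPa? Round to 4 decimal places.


Osmotic pressure (van't Hoff): Pi = M*R*T.
RT = 8.314 * 371 = 3084.494
Pi = 1.958 * 3084.494
Pi = 6039.439252 kPa, rounded to 4 dp:

6039.4393 kPa


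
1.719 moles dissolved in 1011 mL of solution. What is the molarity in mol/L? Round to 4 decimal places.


Convert volume to liters: V_L = V_mL / 1000.
V_L = 1011 / 1000 = 1.011 L
M = n / V_L = 1.719 / 1.011
M = 1.70029674 mol/L, rounded to 4 dp:

1.7003 mol/L


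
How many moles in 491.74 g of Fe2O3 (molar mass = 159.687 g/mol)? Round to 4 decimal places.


n = mass / M
n = 491.74 / 159.687
n = 3.07939907 mol, rounded to 4 dp:

3.0794 mol


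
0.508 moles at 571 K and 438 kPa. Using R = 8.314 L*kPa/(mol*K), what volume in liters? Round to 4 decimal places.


PV = nRT, solve for V = nRT / P.
nRT = 0.508 * 8.314 * 571 = 2411.6254
V = 2411.6254 / 438
V = 5.50599406 L, rounded to 4 dp:

5.5060 L


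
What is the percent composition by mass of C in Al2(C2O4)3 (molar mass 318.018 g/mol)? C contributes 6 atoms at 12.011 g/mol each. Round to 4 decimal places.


pct = 100 * (n_elem * M_elem) / M_total
mass_contribution = 6 * 12.011 = 72.066 g/mol
pct = 100 * 72.066 / 318.018
pct = 22.66098145 %, rounded to 4 dp:

22.6610 %


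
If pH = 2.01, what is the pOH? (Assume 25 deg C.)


At 25 deg C, pH + pOH = 14.
pOH = 14 - pH = 14 - 2.01
pOH = 11.99:

11.99


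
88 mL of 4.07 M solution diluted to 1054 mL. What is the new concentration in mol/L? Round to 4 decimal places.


Dilution: M1*V1 = M2*V2, solve for M2.
M2 = M1*V1 / V2
M2 = 4.07 * 88 / 1054
M2 = 358.16 / 1054
M2 = 0.33981025 mol/L, rounded to 4 dp:

0.3398 mol/L


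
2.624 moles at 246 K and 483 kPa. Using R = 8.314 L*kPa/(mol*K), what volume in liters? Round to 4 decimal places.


PV = nRT, solve for V = nRT / P.
nRT = 2.624 * 8.314 * 246 = 5366.7203
V = 5366.7203 / 483
V = 11.11122215 L, rounded to 4 dp:

11.1112 L


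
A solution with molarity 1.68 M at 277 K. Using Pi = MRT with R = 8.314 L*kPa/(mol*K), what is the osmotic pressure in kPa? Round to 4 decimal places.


Osmotic pressure (van't Hoff): Pi = M*R*T.
RT = 8.314 * 277 = 2302.978
Pi = 1.68 * 2302.978
Pi = 3869.00304 kPa, rounded to 4 dp:

3869.0030 kPa


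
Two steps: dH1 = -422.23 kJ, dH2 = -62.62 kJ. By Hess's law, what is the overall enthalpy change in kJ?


Hess's law: enthalpy is a state function, so add the step enthalpies.
dH_total = dH1 + dH2 = -422.23 + (-62.62)
dH_total = -484.85 kJ:

-484.85 kJ


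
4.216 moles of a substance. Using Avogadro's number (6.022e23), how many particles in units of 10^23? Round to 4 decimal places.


N = n * NA, then divide by 1e23 for the requested units.
N / 1e23 = n * 6.022
N / 1e23 = 4.216 * 6.022
N / 1e23 = 25.388752, rounded to 4 dp:

25.3888


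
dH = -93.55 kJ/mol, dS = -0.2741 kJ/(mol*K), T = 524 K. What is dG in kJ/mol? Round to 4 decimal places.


Gibbs: dG = dH - T*dS (consistent units, dS already in kJ/(mol*K)).
T*dS = 524 * -0.2741 = -143.6284
dG = -93.55 - (-143.6284)
dG = 50.0784 kJ/mol, rounded to 4 dp:

50.0784 kJ/mol


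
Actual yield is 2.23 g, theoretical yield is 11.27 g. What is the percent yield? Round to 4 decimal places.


% yield = 100 * actual / theoretical
% yield = 100 * 2.23 / 11.27
% yield = 19.78704525 %, rounded to 4 dp:

19.7870 %


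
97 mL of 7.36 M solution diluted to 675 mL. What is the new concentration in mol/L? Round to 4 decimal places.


Dilution: M1*V1 = M2*V2, solve for M2.
M2 = M1*V1 / V2
M2 = 7.36 * 97 / 675
M2 = 713.92 / 675
M2 = 1.05765926 mol/L, rounded to 4 dp:

1.0577 mol/L


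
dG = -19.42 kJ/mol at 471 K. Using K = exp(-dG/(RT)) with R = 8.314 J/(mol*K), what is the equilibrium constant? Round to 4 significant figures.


dG is in kJ/mol; multiply by 1000 to match R in J/(mol*K).
RT = 8.314 * 471 = 3915.894 J/mol
exponent = -dG*1000 / (RT) = -(-19.42*1000) / 3915.894 = 4.95927622
K = exp(4.95927622)
K = 142.49063, rounded to 4 significant figures:

142.5


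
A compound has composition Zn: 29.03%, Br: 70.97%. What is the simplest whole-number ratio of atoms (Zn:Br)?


Assume 100 g of compound, divide each mass% by atomic mass to get moles, then normalize by the smallest to get a raw atom ratio.
Moles per 100 g: Zn: 29.03/65.38 = 0.444, Br: 70.97/79.904 = 0.8882
Raw ratio (divide by min = 0.444): Zn: 1.0, Br: 2.0
Multiply by 1 to clear fractions: Zn: 1.0 ~= 1, Br: 2.0 ~= 2
Reduce by GCD to get the simplest whole-number ratio:

1:2


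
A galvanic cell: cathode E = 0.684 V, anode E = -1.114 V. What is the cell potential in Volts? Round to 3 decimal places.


Standard cell potential: E_cell = E_cathode - E_anode.
E_cell = 0.684 - (-1.114)
E_cell = 1.798 V, rounded to 3 dp:

1.798 V


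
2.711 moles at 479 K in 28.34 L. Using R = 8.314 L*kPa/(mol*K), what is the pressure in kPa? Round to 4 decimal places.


PV = nRT, solve for P = nRT / V.
nRT = 2.711 * 8.314 * 479 = 10796.3027
P = 10796.3027 / 28.34
P = 380.95634086 kPa, rounded to 4 dp:

380.9563 kPa


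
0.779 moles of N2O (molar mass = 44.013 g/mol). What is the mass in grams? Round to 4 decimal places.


mass = n * M
mass = 0.779 * 44.013
mass = 34.286127 g, rounded to 4 dp:

34.2861 g


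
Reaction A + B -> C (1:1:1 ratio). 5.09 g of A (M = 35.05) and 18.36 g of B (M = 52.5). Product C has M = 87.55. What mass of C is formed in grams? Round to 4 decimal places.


Find moles of each reactant; the smaller value is the limiting reagent in a 1:1:1 reaction, so moles_C equals moles of the limiter.
n_A = mass_A / M_A = 5.09 / 35.05 = 0.145221 mol
n_B = mass_B / M_B = 18.36 / 52.5 = 0.349714 mol
Limiting reagent: A (smaller), n_limiting = 0.145221 mol
mass_C = n_limiting * M_C = 0.145221 * 87.55
mass_C = 12.71409855 g, rounded to 4 dp:

12.7141 g


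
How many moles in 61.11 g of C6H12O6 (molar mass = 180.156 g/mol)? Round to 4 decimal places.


n = mass / M
n = 61.11 / 180.156
n = 0.33920602 mol, rounded to 4 dp:

0.3392 mol


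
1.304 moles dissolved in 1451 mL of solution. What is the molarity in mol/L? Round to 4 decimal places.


Convert volume to liters: V_L = V_mL / 1000.
V_L = 1451 / 1000 = 1.451 L
M = n / V_L = 1.304 / 1.451
M = 0.89869056 mol/L, rounded to 4 dp:

0.8987 mol/L


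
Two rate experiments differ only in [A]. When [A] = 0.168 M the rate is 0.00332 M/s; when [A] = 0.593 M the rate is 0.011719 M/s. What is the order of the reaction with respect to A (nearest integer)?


Rate is proportional to [A]^n, so rate2/rate1 = ([A]2/[A]1)^n. Take logs to solve for n.
rate2/rate1 = 0.011719 / 0.00332 = 3.5298
[A]2/[A]1 = 0.593 / 0.168 = 3.5298
n = ln(3.5298) / ln(3.5298) = 1.0
Nearest integer order:

1


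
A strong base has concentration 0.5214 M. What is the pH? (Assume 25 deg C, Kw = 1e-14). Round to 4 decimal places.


A strong base dissociates completely, so [OH-] equals the given concentration.
pOH = -log10([OH-]) = -log10(0.5214) = 0.282829
pH = 14 - pOH = 14 - 0.282829
pH = 13.717171, rounded to 4 dp:

13.7172


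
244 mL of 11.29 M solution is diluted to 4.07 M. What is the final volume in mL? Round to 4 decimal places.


Dilution: M1*V1 = M2*V2, solve for V2.
V2 = M1*V1 / M2
V2 = 11.29 * 244 / 4.07
V2 = 2754.76 / 4.07
V2 = 676.84520885 mL, rounded to 4 dp:

676.8452 mL


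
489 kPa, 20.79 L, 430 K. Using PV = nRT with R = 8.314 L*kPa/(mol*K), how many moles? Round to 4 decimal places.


PV = nRT, solve for n = PV / (RT).
PV = 489 * 20.79 = 10166.31
RT = 8.314 * 430 = 3575.02
n = 10166.31 / 3575.02
n = 2.84370717 mol, rounded to 4 dp:

2.8437 mol


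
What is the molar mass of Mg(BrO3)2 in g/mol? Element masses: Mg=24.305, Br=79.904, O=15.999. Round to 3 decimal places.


M = sum(count * atomic_mass) over atoms.
M = 1*24.305 + 2*79.904 + 6*15.999
M = 24.305 + 159.808 + 95.994
M = 280.107 g/mol, rounded to 3 dp:

280.107 g/mol


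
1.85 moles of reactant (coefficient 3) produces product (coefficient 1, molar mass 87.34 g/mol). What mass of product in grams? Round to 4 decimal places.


Use the coefficient ratio to convert reactant moles to product moles, then multiply by the product's molar mass.
moles_P = moles_R * (coeff_P / coeff_R) = 1.85 * (1/3) = 0.616667
mass_P = moles_P * M_P = 0.616667 * 87.34
mass_P = 53.85969578 g, rounded to 4 dp:

53.8597 g


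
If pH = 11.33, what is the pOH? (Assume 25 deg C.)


At 25 deg C, pH + pOH = 14.
pOH = 14 - pH = 14 - 11.33
pOH = 2.67:

2.67


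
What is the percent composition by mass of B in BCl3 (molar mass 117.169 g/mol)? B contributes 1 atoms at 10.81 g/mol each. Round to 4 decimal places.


pct = 100 * (n_elem * M_elem) / M_total
mass_contribution = 1 * 10.81 = 10.81 g/mol
pct = 100 * 10.81 / 117.169
pct = 9.22598981 %, rounded to 4 dp:

9.2260 %


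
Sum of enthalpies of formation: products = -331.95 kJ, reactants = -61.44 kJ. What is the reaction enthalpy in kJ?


dH_rxn = sum(dH_f products) - sum(dH_f reactants)
dH_rxn = -331.95 - (-61.44)
dH_rxn = -270.51 kJ:

-270.51 kJ


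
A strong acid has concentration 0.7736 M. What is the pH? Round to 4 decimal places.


A strong acid dissociates completely, so [H+] equals the given concentration.
pH = -log10([H+]) = -log10(0.7736)
pH = 0.11148354, rounded to 4 dp:

0.1115


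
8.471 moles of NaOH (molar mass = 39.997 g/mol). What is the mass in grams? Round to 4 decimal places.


mass = n * M
mass = 8.471 * 39.997
mass = 338.814587 g, rounded to 4 dp:

338.8146 g


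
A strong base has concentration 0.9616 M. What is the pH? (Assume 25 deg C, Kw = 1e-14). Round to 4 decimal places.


A strong base dissociates completely, so [OH-] equals the given concentration.
pOH = -log10([OH-]) = -log10(0.9616) = 0.017006
pH = 14 - pOH = 14 - 0.017006
pH = 13.982994, rounded to 4 dp:

13.9830


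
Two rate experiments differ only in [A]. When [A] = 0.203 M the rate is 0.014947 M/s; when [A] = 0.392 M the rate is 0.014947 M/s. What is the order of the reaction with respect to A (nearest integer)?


Rate is proportional to [A]^n, so rate2/rate1 = ([A]2/[A]1)^n. Take logs to solve for n.
rate2/rate1 = 0.014947 / 0.014947 = 1.0
[A]2/[A]1 = 0.392 / 0.203 = 1.931
n = ln(1.0) / ln(1.931) = 0.0
Nearest integer order:

0


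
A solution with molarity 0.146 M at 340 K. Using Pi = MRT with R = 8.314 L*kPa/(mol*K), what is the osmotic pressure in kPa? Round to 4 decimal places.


Osmotic pressure (van't Hoff): Pi = M*R*T.
RT = 8.314 * 340 = 2826.76
Pi = 0.146 * 2826.76
Pi = 412.70696 kPa, rounded to 4 dp:

412.7070 kPa


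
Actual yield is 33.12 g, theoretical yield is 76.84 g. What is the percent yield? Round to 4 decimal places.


% yield = 100 * actual / theoretical
% yield = 100 * 33.12 / 76.84
% yield = 43.10255075 %, rounded to 4 dp:

43.1026 %


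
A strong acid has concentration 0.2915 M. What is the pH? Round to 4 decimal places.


A strong acid dissociates completely, so [H+] equals the given concentration.
pH = -log10([H+]) = -log10(0.2915)
pH = 0.53536144, rounded to 4 dp:

0.5354


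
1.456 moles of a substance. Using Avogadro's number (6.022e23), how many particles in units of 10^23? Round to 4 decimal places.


N = n * NA, then divide by 1e23 for the requested units.
N / 1e23 = n * 6.022
N / 1e23 = 1.456 * 6.022
N / 1e23 = 8.768032, rounded to 4 dp:

8.7680


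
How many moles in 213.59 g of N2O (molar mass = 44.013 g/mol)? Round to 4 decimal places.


n = mass / M
n = 213.59 / 44.013
n = 4.85288438 mol, rounded to 4 dp:

4.8529 mol


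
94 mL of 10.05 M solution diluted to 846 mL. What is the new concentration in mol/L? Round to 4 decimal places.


Dilution: M1*V1 = M2*V2, solve for M2.
M2 = M1*V1 / V2
M2 = 10.05 * 94 / 846
M2 = 944.7 / 846
M2 = 1.11666667 mol/L, rounded to 4 dp:

1.1167 mol/L


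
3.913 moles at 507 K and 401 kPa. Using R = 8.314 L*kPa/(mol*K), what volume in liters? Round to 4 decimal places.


PV = nRT, solve for V = nRT / P.
nRT = 3.913 * 8.314 * 507 = 16494.0698
V = 16494.0698 / 401
V = 41.13234364 L, rounded to 4 dp:

41.1323 L


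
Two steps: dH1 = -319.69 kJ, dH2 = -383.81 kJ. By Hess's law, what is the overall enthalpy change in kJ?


Hess's law: enthalpy is a state function, so add the step enthalpies.
dH_total = dH1 + dH2 = -319.69 + (-383.81)
dH_total = -703.5 kJ:

-703.50 kJ


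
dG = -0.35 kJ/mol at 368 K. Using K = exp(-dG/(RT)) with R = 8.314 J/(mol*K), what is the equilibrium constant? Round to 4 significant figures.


dG is in kJ/mol; multiply by 1000 to match R in J/(mol*K).
RT = 8.314 * 368 = 3059.552 J/mol
exponent = -dG*1000 / (RT) = -(-0.35*1000) / 3059.552 = 0.11439583
K = exp(0.11439583)
K = 1.1211958, rounded to 4 significant figures:

1.121


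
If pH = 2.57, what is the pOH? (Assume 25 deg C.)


At 25 deg C, pH + pOH = 14.
pOH = 14 - pH = 14 - 2.57
pOH = 11.43:

11.43


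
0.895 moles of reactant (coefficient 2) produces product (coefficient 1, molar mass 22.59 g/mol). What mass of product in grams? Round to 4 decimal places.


Use the coefficient ratio to convert reactant moles to product moles, then multiply by the product's molar mass.
moles_P = moles_R * (coeff_P / coeff_R) = 0.895 * (1/2) = 0.4475
mass_P = moles_P * M_P = 0.4475 * 22.59
mass_P = 10.109025 g, rounded to 4 dp:

10.1090 g


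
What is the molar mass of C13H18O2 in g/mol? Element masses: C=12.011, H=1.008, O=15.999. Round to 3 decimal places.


M = sum(count * atomic_mass) over atoms.
M = 13*12.011 + 18*1.008 + 2*15.999
M = 156.143 + 18.144 + 31.998
M = 206.285 g/mol, rounded to 3 dp:

206.285 g/mol


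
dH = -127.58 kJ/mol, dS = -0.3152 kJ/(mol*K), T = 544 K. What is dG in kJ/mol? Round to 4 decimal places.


Gibbs: dG = dH - T*dS (consistent units, dS already in kJ/(mol*K)).
T*dS = 544 * -0.3152 = -171.4688
dG = -127.58 - (-171.4688)
dG = 43.8888 kJ/mol, rounded to 4 dp:

43.8888 kJ/mol


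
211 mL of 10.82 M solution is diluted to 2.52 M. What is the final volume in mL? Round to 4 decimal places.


Dilution: M1*V1 = M2*V2, solve for V2.
V2 = M1*V1 / M2
V2 = 10.82 * 211 / 2.52
V2 = 2283.02 / 2.52
V2 = 905.96031746 mL, rounded to 4 dp:

905.9603 mL
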